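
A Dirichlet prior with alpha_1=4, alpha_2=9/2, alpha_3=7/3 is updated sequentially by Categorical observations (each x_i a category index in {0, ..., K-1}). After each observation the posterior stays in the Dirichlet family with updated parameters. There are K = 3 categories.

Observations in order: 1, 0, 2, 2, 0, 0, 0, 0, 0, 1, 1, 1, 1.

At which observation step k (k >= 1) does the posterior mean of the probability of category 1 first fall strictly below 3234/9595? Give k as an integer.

obs 1: x=1 → posterior Dirichlet(4, 11/2, 7/3)
obs 2: x=0 → posterior Dirichlet(5, 11/2, 7/3)
obs 3: x=2 → posterior Dirichlet(5, 11/2, 10/3)
obs 4: x=2 → posterior Dirichlet(5, 11/2, 13/3)
obs 5: x=0 → posterior Dirichlet(6, 11/2, 13/3)
obs 6: x=0 → posterior Dirichlet(7, 11/2, 13/3)
obs 7: x=0 → posterior Dirichlet(8, 11/2, 13/3)
obs 8: x=0 → posterior Dirichlet(9, 11/2, 13/3)
obs 9: x=0 → posterior Dirichlet(10, 11/2, 13/3)
obs 10: x=1 → posterior Dirichlet(10, 13/2, 13/3)
obs 11: x=1 → posterior Dirichlet(10, 15/2, 13/3)
obs 12: x=1 → posterior Dirichlet(10, 17/2, 13/3)
obs 13: x=1 → posterior Dirichlet(10, 19/2, 13/3)

k = 6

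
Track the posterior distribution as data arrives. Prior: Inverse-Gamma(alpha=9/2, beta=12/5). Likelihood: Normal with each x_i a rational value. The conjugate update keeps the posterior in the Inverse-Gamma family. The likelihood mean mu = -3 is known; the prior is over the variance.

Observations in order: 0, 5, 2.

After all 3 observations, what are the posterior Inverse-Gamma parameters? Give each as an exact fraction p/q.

obs 1: x=0 → posterior Inverse-Gamma(5, 69/10)
obs 2: x=5 → posterior Inverse-Gamma(11/2, 389/10)
obs 3: x=2 → posterior Inverse-Gamma(6, 257/5)

alpha=6, beta=257/5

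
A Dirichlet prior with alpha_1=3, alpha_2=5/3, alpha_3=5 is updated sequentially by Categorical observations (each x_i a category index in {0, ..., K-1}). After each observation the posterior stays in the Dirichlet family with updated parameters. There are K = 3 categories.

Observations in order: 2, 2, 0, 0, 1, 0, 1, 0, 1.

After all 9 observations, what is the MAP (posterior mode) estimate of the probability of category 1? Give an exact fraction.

11/47

obs 1: x=2 → posterior Dirichlet(3, 5/3, 6)
obs 2: x=2 → posterior Dirichlet(3, 5/3, 7)
obs 3: x=0 → posterior Dirichlet(4, 5/3, 7)
obs 4: x=0 → posterior Dirichlet(5, 5/3, 7)
obs 5: x=1 → posterior Dirichlet(5, 8/3, 7)
obs 6: x=0 → posterior Dirichlet(6, 8/3, 7)
obs 7: x=1 → posterior Dirichlet(6, 11/3, 7)
obs 8: x=0 → posterior Dirichlet(7, 11/3, 7)
obs 9: x=1 → posterior Dirichlet(7, 14/3, 7)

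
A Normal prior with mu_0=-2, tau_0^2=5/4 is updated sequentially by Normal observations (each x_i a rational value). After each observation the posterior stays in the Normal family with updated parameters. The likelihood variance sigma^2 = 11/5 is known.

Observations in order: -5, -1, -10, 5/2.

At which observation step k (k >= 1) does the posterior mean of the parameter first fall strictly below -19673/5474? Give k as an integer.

k = 3

obs 1: x=-5 → posterior Normal(-71/23, 55/69)
obs 2: x=-1 → posterior Normal(-119/47, 55/94)
obs 3: x=-10 → posterior Normal(-488/119, 55/119)
obs 4: x=5/2 → posterior Normal(-851/288, 55/144)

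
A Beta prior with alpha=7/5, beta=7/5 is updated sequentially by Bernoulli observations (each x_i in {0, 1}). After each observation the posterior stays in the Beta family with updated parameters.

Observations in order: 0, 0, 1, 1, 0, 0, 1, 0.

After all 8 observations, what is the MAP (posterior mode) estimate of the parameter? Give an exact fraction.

obs 1: x=0 → posterior Beta(7/5, 12/5)
obs 2: x=0 → posterior Beta(7/5, 17/5)
obs 3: x=1 → posterior Beta(12/5, 17/5)
obs 4: x=1 → posterior Beta(17/5, 17/5)
obs 5: x=0 → posterior Beta(17/5, 22/5)
obs 6: x=0 → posterior Beta(17/5, 27/5)
obs 7: x=1 → posterior Beta(22/5, 27/5)
obs 8: x=0 → posterior Beta(22/5, 32/5)

17/44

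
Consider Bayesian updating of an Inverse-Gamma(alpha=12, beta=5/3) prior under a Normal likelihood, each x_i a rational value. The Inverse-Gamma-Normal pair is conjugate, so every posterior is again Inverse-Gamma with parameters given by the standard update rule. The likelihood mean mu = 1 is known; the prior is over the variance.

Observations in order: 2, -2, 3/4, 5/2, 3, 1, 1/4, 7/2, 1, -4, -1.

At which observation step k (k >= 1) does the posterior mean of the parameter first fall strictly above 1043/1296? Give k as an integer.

k = 8

obs 1: x=2 → posterior Inverse-Gamma(25/2, 13/6)
obs 2: x=-2 → posterior Inverse-Gamma(13, 20/3)
obs 3: x=3/4 → posterior Inverse-Gamma(27/2, 643/96)
obs 4: x=5/2 → posterior Inverse-Gamma(14, 751/96)
obs 5: x=3 → posterior Inverse-Gamma(29/2, 943/96)
obs 6: x=1 → posterior Inverse-Gamma(15, 943/96)
obs 7: x=1/4 → posterior Inverse-Gamma(31/2, 485/48)
obs 8: x=7/2 → posterior Inverse-Gamma(16, 635/48)
obs 9: x=1 → posterior Inverse-Gamma(33/2, 635/48)
obs 10: x=-4 → posterior Inverse-Gamma(17, 1235/48)
obs 11: x=-1 → posterior Inverse-Gamma(35/2, 1331/48)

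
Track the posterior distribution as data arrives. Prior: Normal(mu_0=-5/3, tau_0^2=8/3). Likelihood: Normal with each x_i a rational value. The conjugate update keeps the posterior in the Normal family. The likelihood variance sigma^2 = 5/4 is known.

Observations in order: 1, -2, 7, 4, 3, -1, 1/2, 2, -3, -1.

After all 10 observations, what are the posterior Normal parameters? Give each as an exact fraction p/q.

obs 1: x=1 → posterior Normal(7/47, 40/47)
obs 2: x=-2 → posterior Normal(-57/79, 40/79)
obs 3: x=7 → posterior Normal(167/111, 40/111)
obs 4: x=4 → posterior Normal(295/143, 40/143)
obs 5: x=3 → posterior Normal(391/175, 8/35)
obs 6: x=-1 → posterior Normal(359/207, 40/207)
obs 7: x=1/2 → posterior Normal(375/239, 40/239)
obs 8: x=2 → posterior Normal(439/271, 40/271)
obs 9: x=-3 → posterior Normal(343/303, 40/303)
obs 10: x=-1 → posterior Normal(311/335, 8/67)

mu_0=311/335, tau_0^2=8/67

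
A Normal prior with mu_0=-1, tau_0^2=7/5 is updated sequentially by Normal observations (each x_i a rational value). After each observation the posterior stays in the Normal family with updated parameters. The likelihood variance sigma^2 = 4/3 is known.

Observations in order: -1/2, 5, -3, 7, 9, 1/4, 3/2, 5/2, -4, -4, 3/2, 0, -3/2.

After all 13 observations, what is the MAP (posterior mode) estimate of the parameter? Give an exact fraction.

1075/1172

obs 1: x=-1/2 → posterior Normal(-61/82, 28/41)
obs 2: x=5 → posterior Normal(149/124, 14/31)
obs 3: x=-3 → posterior Normal(23/166, 28/83)
obs 4: x=7 → posterior Normal(317/208, 7/26)
obs 5: x=9 → posterior Normal(139/50, 28/125)
obs 6: x=1/4 → posterior Normal(1411/584, 14/73)
obs 7: x=3/2 → posterior Normal(1537/668, 28/167)
obs 8: x=5/2 → posterior Normal(1747/752, 7/47)
obs 9: x=-4 → posterior Normal(1411/836, 28/209)
obs 10: x=-4 → posterior Normal(215/184, 14/115)
obs 11: x=3/2 → posterior Normal(1201/1004, 28/251)
obs 12: x=0 → posterior Normal(1201/1088, 7/68)
obs 13: x=-3/2 → posterior Normal(1075/1172, 28/293)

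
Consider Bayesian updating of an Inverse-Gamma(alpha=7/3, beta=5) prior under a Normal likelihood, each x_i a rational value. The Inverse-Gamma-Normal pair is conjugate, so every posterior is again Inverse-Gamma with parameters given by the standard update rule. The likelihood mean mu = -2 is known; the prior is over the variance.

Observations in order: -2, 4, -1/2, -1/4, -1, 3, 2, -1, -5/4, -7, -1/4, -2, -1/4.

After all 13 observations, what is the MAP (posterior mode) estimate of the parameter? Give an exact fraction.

378/59

obs 1: x=-2 → posterior Inverse-Gamma(17/6, 5)
obs 2: x=4 → posterior Inverse-Gamma(10/3, 23)
obs 3: x=-1/2 → posterior Inverse-Gamma(23/6, 193/8)
obs 4: x=-1/4 → posterior Inverse-Gamma(13/3, 821/32)
obs 5: x=-1 → posterior Inverse-Gamma(29/6, 837/32)
obs 6: x=3 → posterior Inverse-Gamma(16/3, 1237/32)
obs 7: x=2 → posterior Inverse-Gamma(35/6, 1493/32)
obs 8: x=-1 → posterior Inverse-Gamma(19/3, 1509/32)
obs 9: x=-5/4 → posterior Inverse-Gamma(41/6, 759/16)
obs 10: x=-7 → posterior Inverse-Gamma(22/3, 959/16)
obs 11: x=-1/4 → posterior Inverse-Gamma(47/6, 1967/32)
obs 12: x=-2 → posterior Inverse-Gamma(25/3, 1967/32)
obs 13: x=-1/4 → posterior Inverse-Gamma(53/6, 63)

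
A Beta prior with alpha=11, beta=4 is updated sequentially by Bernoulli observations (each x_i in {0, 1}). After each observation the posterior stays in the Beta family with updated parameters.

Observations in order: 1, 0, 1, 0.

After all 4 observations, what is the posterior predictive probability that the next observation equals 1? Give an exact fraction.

13/19

obs 1: x=1 → posterior Beta(12, 4)
obs 2: x=0 → posterior Beta(12, 5)
obs 3: x=1 → posterior Beta(13, 5)
obs 4: x=0 → posterior Beta(13, 6)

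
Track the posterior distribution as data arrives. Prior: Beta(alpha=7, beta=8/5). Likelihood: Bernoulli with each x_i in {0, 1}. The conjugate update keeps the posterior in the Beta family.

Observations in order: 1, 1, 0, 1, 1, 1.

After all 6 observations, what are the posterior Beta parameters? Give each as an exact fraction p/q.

alpha=12, beta=13/5

obs 1: x=1 → posterior Beta(8, 8/5)
obs 2: x=1 → posterior Beta(9, 8/5)
obs 3: x=0 → posterior Beta(9, 13/5)
obs 4: x=1 → posterior Beta(10, 13/5)
obs 5: x=1 → posterior Beta(11, 13/5)
obs 6: x=1 → posterior Beta(12, 13/5)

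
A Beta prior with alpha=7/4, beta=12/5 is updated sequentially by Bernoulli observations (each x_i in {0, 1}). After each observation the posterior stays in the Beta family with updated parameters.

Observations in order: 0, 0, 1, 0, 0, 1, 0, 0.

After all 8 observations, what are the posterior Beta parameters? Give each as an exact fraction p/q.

alpha=15/4, beta=42/5

obs 1: x=0 → posterior Beta(7/4, 17/5)
obs 2: x=0 → posterior Beta(7/4, 22/5)
obs 3: x=1 → posterior Beta(11/4, 22/5)
obs 4: x=0 → posterior Beta(11/4, 27/5)
obs 5: x=0 → posterior Beta(11/4, 32/5)
obs 6: x=1 → posterior Beta(15/4, 32/5)
obs 7: x=0 → posterior Beta(15/4, 37/5)
obs 8: x=0 → posterior Beta(15/4, 42/5)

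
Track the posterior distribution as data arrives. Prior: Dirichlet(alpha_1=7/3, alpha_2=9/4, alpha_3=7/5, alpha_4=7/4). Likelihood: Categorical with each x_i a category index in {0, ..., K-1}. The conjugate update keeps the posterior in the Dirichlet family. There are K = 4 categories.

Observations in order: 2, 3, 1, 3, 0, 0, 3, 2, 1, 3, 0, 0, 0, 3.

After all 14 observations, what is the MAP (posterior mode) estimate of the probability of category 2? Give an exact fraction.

obs 1: x=2 → posterior Dirichlet(7/3, 9/4, 12/5, 7/4)
obs 2: x=3 → posterior Dirichlet(7/3, 9/4, 12/5, 11/4)
obs 3: x=1 → posterior Dirichlet(7/3, 13/4, 12/5, 11/4)
obs 4: x=3 → posterior Dirichlet(7/3, 13/4, 12/5, 15/4)
obs 5: x=0 → posterior Dirichlet(10/3, 13/4, 12/5, 15/4)
obs 6: x=0 → posterior Dirichlet(13/3, 13/4, 12/5, 15/4)
obs 7: x=3 → posterior Dirichlet(13/3, 13/4, 12/5, 19/4)
obs 8: x=2 → posterior Dirichlet(13/3, 13/4, 17/5, 19/4)
obs 9: x=1 → posterior Dirichlet(13/3, 17/4, 17/5, 19/4)
obs 10: x=3 → posterior Dirichlet(13/3, 17/4, 17/5, 23/4)
obs 11: x=0 → posterior Dirichlet(16/3, 17/4, 17/5, 23/4)
obs 12: x=0 → posterior Dirichlet(19/3, 17/4, 17/5, 23/4)
obs 13: x=0 → posterior Dirichlet(22/3, 17/4, 17/5, 23/4)
obs 14: x=3 → posterior Dirichlet(22/3, 17/4, 17/5, 27/4)

18/133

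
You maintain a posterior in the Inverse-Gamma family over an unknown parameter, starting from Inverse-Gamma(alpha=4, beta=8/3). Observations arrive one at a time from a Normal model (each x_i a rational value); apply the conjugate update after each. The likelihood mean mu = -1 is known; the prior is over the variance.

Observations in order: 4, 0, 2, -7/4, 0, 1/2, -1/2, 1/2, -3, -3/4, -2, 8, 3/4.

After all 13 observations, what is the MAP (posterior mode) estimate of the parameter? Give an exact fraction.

6517/1104

obs 1: x=4 → posterior Inverse-Gamma(9/2, 91/6)
obs 2: x=0 → posterior Inverse-Gamma(5, 47/3)
obs 3: x=2 → posterior Inverse-Gamma(11/2, 121/6)
obs 4: x=-7/4 → posterior Inverse-Gamma(6, 1963/96)
obs 5: x=0 → posterior Inverse-Gamma(13/2, 2011/96)
obs 6: x=1/2 → posterior Inverse-Gamma(7, 2119/96)
obs 7: x=-1/2 → posterior Inverse-Gamma(15/2, 2131/96)
obs 8: x=1/2 → posterior Inverse-Gamma(8, 2239/96)
obs 9: x=-3 → posterior Inverse-Gamma(17/2, 2431/96)
obs 10: x=-3/4 → posterior Inverse-Gamma(9, 1217/48)
obs 11: x=-2 → posterior Inverse-Gamma(19/2, 1241/48)
obs 12: x=8 → posterior Inverse-Gamma(10, 3185/48)
obs 13: x=3/4 → posterior Inverse-Gamma(21/2, 6517/96)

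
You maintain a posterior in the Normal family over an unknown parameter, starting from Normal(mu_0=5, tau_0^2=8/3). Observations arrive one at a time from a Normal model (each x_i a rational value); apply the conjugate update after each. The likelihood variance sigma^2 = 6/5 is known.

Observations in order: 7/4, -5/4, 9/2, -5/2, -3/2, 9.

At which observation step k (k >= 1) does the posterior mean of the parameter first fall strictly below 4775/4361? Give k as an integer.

obs 1: x=7/4 → posterior Normal(80/29, 24/29)
obs 2: x=-5/4 → posterior Normal(55/49, 24/49)
obs 3: x=9/2 → posterior Normal(145/69, 8/23)
obs 4: x=-5/2 → posterior Normal(95/89, 24/89)
obs 5: x=-3/2 → posterior Normal(65/109, 24/109)
obs 6: x=9 → posterior Normal(245/129, 8/43)

k = 4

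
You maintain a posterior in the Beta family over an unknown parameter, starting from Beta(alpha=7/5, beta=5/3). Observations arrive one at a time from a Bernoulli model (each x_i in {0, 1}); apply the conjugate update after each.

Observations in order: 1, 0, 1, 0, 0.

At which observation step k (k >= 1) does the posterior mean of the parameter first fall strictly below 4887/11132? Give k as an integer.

k = 5

obs 1: x=1 → posterior Beta(12/5, 5/3)
obs 2: x=0 → posterior Beta(12/5, 8/3)
obs 3: x=1 → posterior Beta(17/5, 8/3)
obs 4: x=0 → posterior Beta(17/5, 11/3)
obs 5: x=0 → posterior Beta(17/5, 14/3)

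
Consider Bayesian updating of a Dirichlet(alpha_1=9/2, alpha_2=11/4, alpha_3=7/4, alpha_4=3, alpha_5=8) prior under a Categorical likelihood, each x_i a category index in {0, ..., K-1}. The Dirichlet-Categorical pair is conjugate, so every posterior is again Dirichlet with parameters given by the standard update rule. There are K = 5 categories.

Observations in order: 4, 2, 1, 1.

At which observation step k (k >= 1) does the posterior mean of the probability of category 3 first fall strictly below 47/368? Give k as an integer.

obs 1: x=4 → posterior Dirichlet(9/2, 11/4, 7/4, 3, 9)
obs 2: x=2 → posterior Dirichlet(9/2, 11/4, 11/4, 3, 9)
obs 3: x=1 → posterior Dirichlet(9/2, 15/4, 11/4, 3, 9)
obs 4: x=1 → posterior Dirichlet(9/2, 19/4, 11/4, 3, 9)

k = 4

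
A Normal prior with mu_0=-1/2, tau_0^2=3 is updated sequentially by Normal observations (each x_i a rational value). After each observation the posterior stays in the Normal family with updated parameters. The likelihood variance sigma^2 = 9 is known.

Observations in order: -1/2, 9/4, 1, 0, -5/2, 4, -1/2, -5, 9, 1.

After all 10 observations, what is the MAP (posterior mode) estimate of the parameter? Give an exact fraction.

obs 1: x=-1/2 → posterior Normal(-1/2, 9/4)
obs 2: x=9/4 → posterior Normal(1/20, 9/5)
obs 3: x=1 → posterior Normal(5/24, 3/2)
obs 4: x=0 → posterior Normal(5/28, 9/7)
obs 5: x=-5/2 → posterior Normal(-5/32, 9/8)
obs 6: x=4 → posterior Normal(11/36, 1)
obs 7: x=-1/2 → posterior Normal(9/40, 9/10)
obs 8: x=-5 → posterior Normal(-1/4, 9/11)
obs 9: x=9 → posterior Normal(25/48, 3/4)
obs 10: x=1 → posterior Normal(29/52, 9/13)

29/52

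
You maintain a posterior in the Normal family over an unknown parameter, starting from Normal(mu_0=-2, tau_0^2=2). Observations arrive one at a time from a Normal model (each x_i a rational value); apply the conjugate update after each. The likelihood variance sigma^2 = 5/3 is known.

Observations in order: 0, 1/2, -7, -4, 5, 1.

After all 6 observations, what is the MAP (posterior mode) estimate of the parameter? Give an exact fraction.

obs 1: x=0 → posterior Normal(-10/11, 10/11)
obs 2: x=1/2 → posterior Normal(-7/17, 10/17)
obs 3: x=-7 → posterior Normal(-49/23, 10/23)
obs 4: x=-4 → posterior Normal(-73/29, 10/29)
obs 5: x=5 → posterior Normal(-43/35, 2/7)
obs 6: x=1 → posterior Normal(-37/41, 10/41)

-37/41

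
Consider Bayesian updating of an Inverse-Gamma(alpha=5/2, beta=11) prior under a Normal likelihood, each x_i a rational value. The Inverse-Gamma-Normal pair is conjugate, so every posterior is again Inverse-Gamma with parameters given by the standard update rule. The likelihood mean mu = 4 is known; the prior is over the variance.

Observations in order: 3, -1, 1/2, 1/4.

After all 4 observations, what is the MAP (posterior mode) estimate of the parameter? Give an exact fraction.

obs 1: x=3 → posterior Inverse-Gamma(3, 23/2)
obs 2: x=-1 → posterior Inverse-Gamma(7/2, 24)
obs 3: x=1/2 → posterior Inverse-Gamma(4, 241/8)
obs 4: x=1/4 → posterior Inverse-Gamma(9/2, 1189/32)

1189/176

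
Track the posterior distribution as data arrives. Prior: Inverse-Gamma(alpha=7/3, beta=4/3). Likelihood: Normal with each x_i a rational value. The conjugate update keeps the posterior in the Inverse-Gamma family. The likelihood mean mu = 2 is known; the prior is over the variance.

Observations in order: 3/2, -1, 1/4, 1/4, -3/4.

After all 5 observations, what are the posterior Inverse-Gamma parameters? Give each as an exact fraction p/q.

obs 1: x=3/2 → posterior Inverse-Gamma(17/6, 35/24)
obs 2: x=-1 → posterior Inverse-Gamma(10/3, 143/24)
obs 3: x=1/4 → posterior Inverse-Gamma(23/6, 719/96)
obs 4: x=1/4 → posterior Inverse-Gamma(13/3, 433/48)
obs 5: x=-3/4 → posterior Inverse-Gamma(29/6, 1229/96)

alpha=29/6, beta=1229/96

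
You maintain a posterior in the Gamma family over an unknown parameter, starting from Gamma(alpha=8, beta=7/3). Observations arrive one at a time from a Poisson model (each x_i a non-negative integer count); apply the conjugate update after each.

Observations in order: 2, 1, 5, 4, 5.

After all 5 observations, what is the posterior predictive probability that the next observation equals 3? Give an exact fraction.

obs 1: x=2 → posterior Gamma(10, 10/3)
obs 2: x=1 → posterior Gamma(11, 13/3)
obs 3: x=5 → posterior Gamma(16, 16/3)
obs 4: x=4 → posterior Gamma(20, 19/3)
obs 5: x=5 → posterior Gamma(25, 22/3)

11484620436592328907176842533890162688/55511151231257827021181583404541015625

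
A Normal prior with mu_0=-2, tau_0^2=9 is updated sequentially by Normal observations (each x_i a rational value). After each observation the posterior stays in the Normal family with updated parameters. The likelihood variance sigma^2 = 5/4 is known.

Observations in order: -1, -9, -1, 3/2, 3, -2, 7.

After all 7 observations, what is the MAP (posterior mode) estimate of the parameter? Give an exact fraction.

-64/257

obs 1: x=-1 → posterior Normal(-46/41, 45/41)
obs 2: x=-9 → posterior Normal(-370/77, 45/77)
obs 3: x=-1 → posterior Normal(-406/113, 45/113)
obs 4: x=3/2 → posterior Normal(-352/149, 45/149)
obs 5: x=3 → posterior Normal(-244/185, 9/37)
obs 6: x=-2 → posterior Normal(-316/221, 45/221)
obs 7: x=7 → posterior Normal(-64/257, 45/257)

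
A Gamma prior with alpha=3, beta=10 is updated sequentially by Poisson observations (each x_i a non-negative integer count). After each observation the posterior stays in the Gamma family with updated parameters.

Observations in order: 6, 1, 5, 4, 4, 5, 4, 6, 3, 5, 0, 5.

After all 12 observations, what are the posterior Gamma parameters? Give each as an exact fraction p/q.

obs 1: x=6 → posterior Gamma(9, 11)
obs 2: x=1 → posterior Gamma(10, 12)
obs 3: x=5 → posterior Gamma(15, 13)
obs 4: x=4 → posterior Gamma(19, 14)
obs 5: x=4 → posterior Gamma(23, 15)
obs 6: x=5 → posterior Gamma(28, 16)
obs 7: x=4 → posterior Gamma(32, 17)
obs 8: x=6 → posterior Gamma(38, 18)
obs 9: x=3 → posterior Gamma(41, 19)
obs 10: x=5 → posterior Gamma(46, 20)
obs 11: x=0 → posterior Gamma(46, 21)
obs 12: x=5 → posterior Gamma(51, 22)

alpha=51, beta=22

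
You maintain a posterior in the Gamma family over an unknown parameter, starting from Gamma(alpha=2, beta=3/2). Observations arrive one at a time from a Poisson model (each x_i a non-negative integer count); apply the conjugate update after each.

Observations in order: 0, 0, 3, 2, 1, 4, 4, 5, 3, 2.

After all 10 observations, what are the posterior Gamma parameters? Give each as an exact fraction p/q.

obs 1: x=0 → posterior Gamma(2, 5/2)
obs 2: x=0 → posterior Gamma(2, 7/2)
obs 3: x=3 → posterior Gamma(5, 9/2)
obs 4: x=2 → posterior Gamma(7, 11/2)
obs 5: x=1 → posterior Gamma(8, 13/2)
obs 6: x=4 → posterior Gamma(12, 15/2)
obs 7: x=4 → posterior Gamma(16, 17/2)
obs 8: x=5 → posterior Gamma(21, 19/2)
obs 9: x=3 → posterior Gamma(24, 21/2)
obs 10: x=2 → posterior Gamma(26, 23/2)

alpha=26, beta=23/2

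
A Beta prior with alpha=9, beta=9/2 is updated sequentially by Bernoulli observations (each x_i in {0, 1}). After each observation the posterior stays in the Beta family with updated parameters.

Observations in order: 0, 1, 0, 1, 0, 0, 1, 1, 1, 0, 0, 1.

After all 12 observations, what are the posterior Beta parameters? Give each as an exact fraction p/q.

alpha=15, beta=21/2

obs 1: x=0 → posterior Beta(9, 11/2)
obs 2: x=1 → posterior Beta(10, 11/2)
obs 3: x=0 → posterior Beta(10, 13/2)
obs 4: x=1 → posterior Beta(11, 13/2)
obs 5: x=0 → posterior Beta(11, 15/2)
obs 6: x=0 → posterior Beta(11, 17/2)
obs 7: x=1 → posterior Beta(12, 17/2)
obs 8: x=1 → posterior Beta(13, 17/2)
obs 9: x=1 → posterior Beta(14, 17/2)
obs 10: x=0 → posterior Beta(14, 19/2)
obs 11: x=0 → posterior Beta(14, 21/2)
obs 12: x=1 → posterior Beta(15, 21/2)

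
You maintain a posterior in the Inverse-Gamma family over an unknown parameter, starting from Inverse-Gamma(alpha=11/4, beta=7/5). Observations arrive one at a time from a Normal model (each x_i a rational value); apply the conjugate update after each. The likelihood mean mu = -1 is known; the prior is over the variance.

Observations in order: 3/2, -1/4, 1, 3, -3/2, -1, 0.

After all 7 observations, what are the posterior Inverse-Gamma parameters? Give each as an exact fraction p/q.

alpha=25/4, beta=2469/160

obs 1: x=3/2 → posterior Inverse-Gamma(13/4, 181/40)
obs 2: x=-1/4 → posterior Inverse-Gamma(15/4, 769/160)
obs 3: x=1 → posterior Inverse-Gamma(17/4, 1089/160)
obs 4: x=3 → posterior Inverse-Gamma(19/4, 2369/160)
obs 5: x=-3/2 → posterior Inverse-Gamma(21/4, 2389/160)
obs 6: x=-1 → posterior Inverse-Gamma(23/4, 2389/160)
obs 7: x=0 → posterior Inverse-Gamma(25/4, 2469/160)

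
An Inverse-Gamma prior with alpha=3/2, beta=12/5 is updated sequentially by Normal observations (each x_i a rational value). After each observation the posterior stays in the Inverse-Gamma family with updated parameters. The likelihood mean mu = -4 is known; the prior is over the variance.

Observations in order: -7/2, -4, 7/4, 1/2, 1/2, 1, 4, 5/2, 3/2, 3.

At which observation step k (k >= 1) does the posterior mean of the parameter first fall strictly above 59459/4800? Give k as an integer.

k = 5

obs 1: x=-7/2 → posterior Inverse-Gamma(2, 101/40)
obs 2: x=-4 → posterior Inverse-Gamma(5/2, 101/40)
obs 3: x=7/4 → posterior Inverse-Gamma(3, 3049/160)
obs 4: x=1/2 → posterior Inverse-Gamma(7/2, 4669/160)
obs 5: x=1/2 → posterior Inverse-Gamma(4, 6289/160)
obs 6: x=1 → posterior Inverse-Gamma(9/2, 8289/160)
obs 7: x=4 → posterior Inverse-Gamma(5, 13409/160)
obs 8: x=5/2 → posterior Inverse-Gamma(11/2, 16789/160)
obs 9: x=3/2 → posterior Inverse-Gamma(6, 19209/160)
obs 10: x=3 → posterior Inverse-Gamma(13/2, 23129/160)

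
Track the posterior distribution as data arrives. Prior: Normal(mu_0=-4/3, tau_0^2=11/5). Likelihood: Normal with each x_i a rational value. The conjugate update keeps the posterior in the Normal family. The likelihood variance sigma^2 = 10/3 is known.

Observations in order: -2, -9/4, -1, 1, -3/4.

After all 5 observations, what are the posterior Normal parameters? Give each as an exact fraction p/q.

obs 1: x=-2 → posterior Normal(-398/249, 110/83)
obs 2: x=-9/4 → posterior Normal(-2483/1392, 55/58)
obs 3: x=-1 → posterior Normal(-2879/1788, 110/149)
obs 4: x=1 → posterior Normal(-191/168, 55/91)
obs 5: x=-3/4 → posterior Normal(-139/129, 22/43)

mu_0=-139/129, tau_0^2=22/43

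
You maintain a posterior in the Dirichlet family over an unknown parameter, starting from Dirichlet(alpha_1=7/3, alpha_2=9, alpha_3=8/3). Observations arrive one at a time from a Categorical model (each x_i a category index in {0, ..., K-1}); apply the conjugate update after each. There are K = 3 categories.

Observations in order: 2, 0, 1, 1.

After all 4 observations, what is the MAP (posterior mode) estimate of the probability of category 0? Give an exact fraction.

7/45

obs 1: x=2 → posterior Dirichlet(7/3, 9, 11/3)
obs 2: x=0 → posterior Dirichlet(10/3, 9, 11/3)
obs 3: x=1 → posterior Dirichlet(10/3, 10, 11/3)
obs 4: x=1 → posterior Dirichlet(10/3, 11, 11/3)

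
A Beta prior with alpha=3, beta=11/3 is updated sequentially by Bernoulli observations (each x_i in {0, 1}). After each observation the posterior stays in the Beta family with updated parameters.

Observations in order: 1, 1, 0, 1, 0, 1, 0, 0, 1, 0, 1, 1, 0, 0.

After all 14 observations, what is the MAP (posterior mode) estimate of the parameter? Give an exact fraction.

obs 1: x=1 → posterior Beta(4, 11/3)
obs 2: x=1 → posterior Beta(5, 11/3)
obs 3: x=0 → posterior Beta(5, 14/3)
obs 4: x=1 → posterior Beta(6, 14/3)
obs 5: x=0 → posterior Beta(6, 17/3)
obs 6: x=1 → posterior Beta(7, 17/3)
obs 7: x=0 → posterior Beta(7, 20/3)
obs 8: x=0 → posterior Beta(7, 23/3)
obs 9: x=1 → posterior Beta(8, 23/3)
obs 10: x=0 → posterior Beta(8, 26/3)
obs 11: x=1 → posterior Beta(9, 26/3)
obs 12: x=1 → posterior Beta(10, 26/3)
obs 13: x=0 → posterior Beta(10, 29/3)
obs 14: x=0 → posterior Beta(10, 32/3)

27/56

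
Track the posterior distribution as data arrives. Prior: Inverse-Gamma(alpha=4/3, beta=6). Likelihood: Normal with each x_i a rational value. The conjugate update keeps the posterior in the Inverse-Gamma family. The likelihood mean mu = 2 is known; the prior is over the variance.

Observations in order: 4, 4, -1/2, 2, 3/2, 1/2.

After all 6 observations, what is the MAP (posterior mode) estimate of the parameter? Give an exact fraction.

obs 1: x=4 → posterior Inverse-Gamma(11/6, 8)
obs 2: x=4 → posterior Inverse-Gamma(7/3, 10)
obs 3: x=-1/2 → posterior Inverse-Gamma(17/6, 105/8)
obs 4: x=2 → posterior Inverse-Gamma(10/3, 105/8)
obs 5: x=3/2 → posterior Inverse-Gamma(23/6, 53/4)
obs 6: x=1/2 → posterior Inverse-Gamma(13/3, 115/8)

345/128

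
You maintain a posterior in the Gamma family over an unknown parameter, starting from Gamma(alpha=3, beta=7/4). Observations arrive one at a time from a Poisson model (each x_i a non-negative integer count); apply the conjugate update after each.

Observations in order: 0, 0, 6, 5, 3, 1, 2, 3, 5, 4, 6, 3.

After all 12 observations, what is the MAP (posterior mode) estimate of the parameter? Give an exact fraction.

32/11

obs 1: x=0 → posterior Gamma(3, 11/4)
obs 2: x=0 → posterior Gamma(3, 15/4)
obs 3: x=6 → posterior Gamma(9, 19/4)
obs 4: x=5 → posterior Gamma(14, 23/4)
obs 5: x=3 → posterior Gamma(17, 27/4)
obs 6: x=1 → posterior Gamma(18, 31/4)
obs 7: x=2 → posterior Gamma(20, 35/4)
obs 8: x=3 → posterior Gamma(23, 39/4)
obs 9: x=5 → posterior Gamma(28, 43/4)
obs 10: x=4 → posterior Gamma(32, 47/4)
obs 11: x=6 → posterior Gamma(38, 51/4)
obs 12: x=3 → posterior Gamma(41, 55/4)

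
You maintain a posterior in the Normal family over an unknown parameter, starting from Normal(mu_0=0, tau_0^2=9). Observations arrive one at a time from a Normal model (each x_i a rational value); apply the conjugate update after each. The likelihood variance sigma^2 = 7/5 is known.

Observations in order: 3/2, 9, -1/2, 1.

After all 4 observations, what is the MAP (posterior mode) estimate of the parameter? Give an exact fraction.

obs 1: x=3/2 → posterior Normal(135/104, 63/52)
obs 2: x=9 → posterior Normal(945/194, 63/97)
obs 3: x=-1/2 → posterior Normal(225/71, 63/142)
obs 4: x=1 → posterior Normal(45/17, 63/187)

45/17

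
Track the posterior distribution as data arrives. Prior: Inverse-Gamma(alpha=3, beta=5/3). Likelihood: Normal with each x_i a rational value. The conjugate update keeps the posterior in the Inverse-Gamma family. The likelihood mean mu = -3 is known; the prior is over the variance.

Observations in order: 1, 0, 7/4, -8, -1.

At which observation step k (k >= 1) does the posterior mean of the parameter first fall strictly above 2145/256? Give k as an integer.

k = 4

obs 1: x=1 → posterior Inverse-Gamma(7/2, 29/3)
obs 2: x=0 → posterior Inverse-Gamma(4, 85/6)
obs 3: x=7/4 → posterior Inverse-Gamma(9/2, 2443/96)
obs 4: x=-8 → posterior Inverse-Gamma(5, 3643/96)
obs 5: x=-1 → posterior Inverse-Gamma(11/2, 3835/96)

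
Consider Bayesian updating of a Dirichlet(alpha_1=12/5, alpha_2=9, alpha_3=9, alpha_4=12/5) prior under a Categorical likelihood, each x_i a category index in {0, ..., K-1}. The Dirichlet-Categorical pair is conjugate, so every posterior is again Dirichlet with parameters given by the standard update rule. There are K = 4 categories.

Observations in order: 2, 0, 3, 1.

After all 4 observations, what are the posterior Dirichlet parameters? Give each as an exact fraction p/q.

alpha_1=17/5, alpha_2=10, alpha_3=10, alpha_4=17/5

obs 1: x=2 → posterior Dirichlet(12/5, 9, 10, 12/5)
obs 2: x=0 → posterior Dirichlet(17/5, 9, 10, 12/5)
obs 3: x=3 → posterior Dirichlet(17/5, 9, 10, 17/5)
obs 4: x=1 → posterior Dirichlet(17/5, 10, 10, 17/5)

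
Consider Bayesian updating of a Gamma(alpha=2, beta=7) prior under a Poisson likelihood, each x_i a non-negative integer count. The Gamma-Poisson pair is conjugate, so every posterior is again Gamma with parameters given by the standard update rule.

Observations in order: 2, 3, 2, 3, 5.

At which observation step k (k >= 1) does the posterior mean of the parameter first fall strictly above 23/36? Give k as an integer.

obs 1: x=2 → posterior Gamma(4, 8)
obs 2: x=3 → posterior Gamma(7, 9)
obs 3: x=2 → posterior Gamma(9, 10)
obs 4: x=3 → posterior Gamma(12, 11)
obs 5: x=5 → posterior Gamma(17, 12)

k = 2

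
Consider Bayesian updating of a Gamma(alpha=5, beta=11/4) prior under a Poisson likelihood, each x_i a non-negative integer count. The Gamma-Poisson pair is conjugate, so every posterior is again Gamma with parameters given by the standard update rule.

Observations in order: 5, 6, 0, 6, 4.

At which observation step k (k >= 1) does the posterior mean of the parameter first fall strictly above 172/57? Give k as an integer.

obs 1: x=5 → posterior Gamma(10, 15/4)
obs 2: x=6 → posterior Gamma(16, 19/4)
obs 3: x=0 → posterior Gamma(16, 23/4)
obs 4: x=6 → posterior Gamma(22, 27/4)
obs 5: x=4 → posterior Gamma(26, 31/4)

k = 2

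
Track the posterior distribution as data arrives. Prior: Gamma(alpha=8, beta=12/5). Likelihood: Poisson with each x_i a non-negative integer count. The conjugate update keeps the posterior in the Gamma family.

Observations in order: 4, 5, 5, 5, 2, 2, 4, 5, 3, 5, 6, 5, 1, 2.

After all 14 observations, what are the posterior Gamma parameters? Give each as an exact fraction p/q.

alpha=62, beta=82/5

obs 1: x=4 → posterior Gamma(12, 17/5)
obs 2: x=5 → posterior Gamma(17, 22/5)
obs 3: x=5 → posterior Gamma(22, 27/5)
obs 4: x=5 → posterior Gamma(27, 32/5)
obs 5: x=2 → posterior Gamma(29, 37/5)
obs 6: x=2 → posterior Gamma(31, 42/5)
obs 7: x=4 → posterior Gamma(35, 47/5)
obs 8: x=5 → posterior Gamma(40, 52/5)
obs 9: x=3 → posterior Gamma(43, 57/5)
obs 10: x=5 → posterior Gamma(48, 62/5)
obs 11: x=6 → posterior Gamma(54, 67/5)
obs 12: x=5 → posterior Gamma(59, 72/5)
obs 13: x=1 → posterior Gamma(60, 77/5)
obs 14: x=2 → posterior Gamma(62, 82/5)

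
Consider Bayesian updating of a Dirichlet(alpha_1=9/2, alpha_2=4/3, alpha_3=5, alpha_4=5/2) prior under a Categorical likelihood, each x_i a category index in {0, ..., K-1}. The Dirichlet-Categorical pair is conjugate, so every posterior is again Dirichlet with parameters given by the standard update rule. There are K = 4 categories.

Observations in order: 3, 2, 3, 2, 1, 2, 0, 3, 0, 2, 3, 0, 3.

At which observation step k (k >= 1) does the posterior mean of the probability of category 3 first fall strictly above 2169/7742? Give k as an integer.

obs 1: x=3 → posterior Dirichlet(9/2, 4/3, 5, 7/2)
obs 2: x=2 → posterior Dirichlet(9/2, 4/3, 6, 7/2)
obs 3: x=3 → posterior Dirichlet(9/2, 4/3, 6, 9/2)
obs 4: x=2 → posterior Dirichlet(9/2, 4/3, 7, 9/2)
obs 5: x=1 → posterior Dirichlet(9/2, 7/3, 7, 9/2)
obs 6: x=2 → posterior Dirichlet(9/2, 7/3, 8, 9/2)
obs 7: x=0 → posterior Dirichlet(11/2, 7/3, 8, 9/2)
obs 8: x=3 → posterior Dirichlet(11/2, 7/3, 8, 11/2)
obs 9: x=0 → posterior Dirichlet(13/2, 7/3, 8, 11/2)
obs 10: x=2 → posterior Dirichlet(13/2, 7/3, 9, 11/2)
obs 11: x=3 → posterior Dirichlet(13/2, 7/3, 9, 13/2)
obs 12: x=0 → posterior Dirichlet(15/2, 7/3, 9, 13/2)
obs 13: x=3 → posterior Dirichlet(15/2, 7/3, 9, 15/2)

k = 13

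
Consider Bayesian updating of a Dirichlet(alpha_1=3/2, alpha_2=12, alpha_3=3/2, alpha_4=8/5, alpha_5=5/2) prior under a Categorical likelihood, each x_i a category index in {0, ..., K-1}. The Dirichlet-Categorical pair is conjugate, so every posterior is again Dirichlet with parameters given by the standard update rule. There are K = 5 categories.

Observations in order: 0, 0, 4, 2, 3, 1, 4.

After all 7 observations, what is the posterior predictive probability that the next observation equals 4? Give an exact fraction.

obs 1: x=0 → posterior Dirichlet(5/2, 12, 3/2, 8/5, 5/2)
obs 2: x=0 → posterior Dirichlet(7/2, 12, 3/2, 8/5, 5/2)
obs 3: x=4 → posterior Dirichlet(7/2, 12, 3/2, 8/5, 7/2)
obs 4: x=2 → posterior Dirichlet(7/2, 12, 5/2, 8/5, 7/2)
obs 5: x=3 → posterior Dirichlet(7/2, 12, 5/2, 13/5, 7/2)
obs 6: x=1 → posterior Dirichlet(7/2, 13, 5/2, 13/5, 7/2)
obs 7: x=4 → posterior Dirichlet(7/2, 13, 5/2, 13/5, 9/2)

5/29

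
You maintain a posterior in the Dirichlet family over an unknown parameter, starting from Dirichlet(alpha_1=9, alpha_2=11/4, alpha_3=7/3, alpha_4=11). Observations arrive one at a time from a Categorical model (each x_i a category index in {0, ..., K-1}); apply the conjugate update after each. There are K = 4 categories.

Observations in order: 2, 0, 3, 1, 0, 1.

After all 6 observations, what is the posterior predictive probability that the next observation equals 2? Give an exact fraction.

40/373

obs 1: x=2 → posterior Dirichlet(9, 11/4, 10/3, 11)
obs 2: x=0 → posterior Dirichlet(10, 11/4, 10/3, 11)
obs 3: x=3 → posterior Dirichlet(10, 11/4, 10/3, 12)
obs 4: x=1 → posterior Dirichlet(10, 15/4, 10/3, 12)
obs 5: x=0 → posterior Dirichlet(11, 15/4, 10/3, 12)
obs 6: x=1 → posterior Dirichlet(11, 19/4, 10/3, 12)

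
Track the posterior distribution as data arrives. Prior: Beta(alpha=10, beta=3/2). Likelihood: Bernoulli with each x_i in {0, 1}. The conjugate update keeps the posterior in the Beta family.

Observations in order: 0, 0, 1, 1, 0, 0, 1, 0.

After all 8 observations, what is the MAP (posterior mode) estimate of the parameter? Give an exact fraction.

obs 1: x=0 → posterior Beta(10, 5/2)
obs 2: x=0 → posterior Beta(10, 7/2)
obs 3: x=1 → posterior Beta(11, 7/2)
obs 4: x=1 → posterior Beta(12, 7/2)
obs 5: x=0 → posterior Beta(12, 9/2)
obs 6: x=0 → posterior Beta(12, 11/2)
obs 7: x=1 → posterior Beta(13, 11/2)
obs 8: x=0 → posterior Beta(13, 13/2)

24/35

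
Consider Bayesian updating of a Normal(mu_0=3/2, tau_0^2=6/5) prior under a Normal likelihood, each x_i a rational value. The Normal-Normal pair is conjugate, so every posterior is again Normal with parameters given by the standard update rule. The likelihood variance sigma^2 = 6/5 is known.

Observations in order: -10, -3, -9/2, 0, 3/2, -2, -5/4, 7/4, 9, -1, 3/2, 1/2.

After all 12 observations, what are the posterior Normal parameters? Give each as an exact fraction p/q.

mu_0=-6/13, tau_0^2=6/65

obs 1: x=-10 → posterior Normal(-17/4, 3/5)
obs 2: x=-3 → posterior Normal(-23/6, 2/5)
obs 3: x=-9/2 → posterior Normal(-4, 3/10)
obs 4: x=0 → posterior Normal(-16/5, 6/25)
obs 5: x=3/2 → posterior Normal(-29/12, 1/5)
obs 6: x=-2 → posterior Normal(-33/14, 6/35)
obs 7: x=-5/4 → posterior Normal(-71/32, 3/20)
obs 8: x=7/4 → posterior Normal(-16/9, 2/15)
obs 9: x=9 → posterior Normal(-7/10, 3/25)
obs 10: x=-1 → posterior Normal(-8/11, 6/55)
obs 11: x=3/2 → posterior Normal(-13/24, 1/10)
obs 12: x=1/2 → posterior Normal(-6/13, 6/65)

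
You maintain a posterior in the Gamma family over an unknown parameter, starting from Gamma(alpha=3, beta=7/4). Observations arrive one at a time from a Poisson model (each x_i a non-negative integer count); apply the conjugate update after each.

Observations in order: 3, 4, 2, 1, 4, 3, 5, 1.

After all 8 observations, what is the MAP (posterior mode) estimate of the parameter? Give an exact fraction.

obs 1: x=3 → posterior Gamma(6, 11/4)
obs 2: x=4 → posterior Gamma(10, 15/4)
obs 3: x=2 → posterior Gamma(12, 19/4)
obs 4: x=1 → posterior Gamma(13, 23/4)
obs 5: x=4 → posterior Gamma(17, 27/4)
obs 6: x=3 → posterior Gamma(20, 31/4)
obs 7: x=5 → posterior Gamma(25, 35/4)
obs 8: x=1 → posterior Gamma(26, 39/4)

100/39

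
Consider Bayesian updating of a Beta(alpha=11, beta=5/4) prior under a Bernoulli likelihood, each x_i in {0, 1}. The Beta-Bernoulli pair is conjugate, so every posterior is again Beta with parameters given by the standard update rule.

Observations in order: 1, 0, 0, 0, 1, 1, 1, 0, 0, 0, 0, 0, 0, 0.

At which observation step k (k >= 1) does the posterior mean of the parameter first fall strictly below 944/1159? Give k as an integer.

obs 1: x=1 → posterior Beta(12, 5/4)
obs 2: x=0 → posterior Beta(12, 9/4)
obs 3: x=0 → posterior Beta(12, 13/4)
obs 4: x=0 → posterior Beta(12, 17/4)
obs 5: x=1 → posterior Beta(13, 17/4)
obs 6: x=1 → posterior Beta(14, 17/4)
obs 7: x=1 → posterior Beta(15, 17/4)
obs 8: x=0 → posterior Beta(15, 21/4)
obs 9: x=0 → posterior Beta(15, 25/4)
obs 10: x=0 → posterior Beta(15, 29/4)
obs 11: x=0 → posterior Beta(15, 33/4)
obs 12: x=0 → posterior Beta(15, 37/4)
obs 13: x=0 → posterior Beta(15, 41/4)
obs 14: x=0 → posterior Beta(15, 45/4)

k = 3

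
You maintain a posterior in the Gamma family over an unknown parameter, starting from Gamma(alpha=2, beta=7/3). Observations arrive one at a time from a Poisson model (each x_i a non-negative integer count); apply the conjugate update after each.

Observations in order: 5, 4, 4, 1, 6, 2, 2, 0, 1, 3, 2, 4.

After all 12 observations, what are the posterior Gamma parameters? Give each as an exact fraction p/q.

alpha=36, beta=43/3

obs 1: x=5 → posterior Gamma(7, 10/3)
obs 2: x=4 → posterior Gamma(11, 13/3)
obs 3: x=4 → posterior Gamma(15, 16/3)
obs 4: x=1 → posterior Gamma(16, 19/3)
obs 5: x=6 → posterior Gamma(22, 22/3)
obs 6: x=2 → posterior Gamma(24, 25/3)
obs 7: x=2 → posterior Gamma(26, 28/3)
obs 8: x=0 → posterior Gamma(26, 31/3)
obs 9: x=1 → posterior Gamma(27, 34/3)
obs 10: x=3 → posterior Gamma(30, 37/3)
obs 11: x=2 → posterior Gamma(32, 40/3)
obs 12: x=4 → posterior Gamma(36, 43/3)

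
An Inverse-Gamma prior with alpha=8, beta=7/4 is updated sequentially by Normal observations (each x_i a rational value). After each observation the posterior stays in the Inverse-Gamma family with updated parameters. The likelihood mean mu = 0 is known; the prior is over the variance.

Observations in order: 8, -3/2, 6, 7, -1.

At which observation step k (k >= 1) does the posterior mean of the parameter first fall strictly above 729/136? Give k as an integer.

k = 3

obs 1: x=8 → posterior Inverse-Gamma(17/2, 135/4)
obs 2: x=-3/2 → posterior Inverse-Gamma(9, 279/8)
obs 3: x=6 → posterior Inverse-Gamma(19/2, 423/8)
obs 4: x=7 → posterior Inverse-Gamma(10, 619/8)
obs 5: x=-1 → posterior Inverse-Gamma(21/2, 623/8)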